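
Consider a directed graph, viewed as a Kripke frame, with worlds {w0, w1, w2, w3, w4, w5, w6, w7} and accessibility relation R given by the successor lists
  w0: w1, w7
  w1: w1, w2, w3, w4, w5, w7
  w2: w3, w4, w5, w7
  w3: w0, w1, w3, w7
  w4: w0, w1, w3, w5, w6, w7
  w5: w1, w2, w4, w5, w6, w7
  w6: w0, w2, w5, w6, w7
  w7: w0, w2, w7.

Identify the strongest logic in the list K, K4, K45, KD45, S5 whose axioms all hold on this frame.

Transitive (axiom 4): no — w0 R w1 and w1 R w2, but not w0 R w2.
Euclidean (axiom 5): no — w0 R w7 and w0 R w1, but not w7 R w1.
Serial (axiom D): yes — every world has a successor (e.g. w0 R w1).
Reflexive (axiom T): no — w0 is not related to itself.
So F validates K; K4 would additionally require R to be transitive. The strongest is K.

K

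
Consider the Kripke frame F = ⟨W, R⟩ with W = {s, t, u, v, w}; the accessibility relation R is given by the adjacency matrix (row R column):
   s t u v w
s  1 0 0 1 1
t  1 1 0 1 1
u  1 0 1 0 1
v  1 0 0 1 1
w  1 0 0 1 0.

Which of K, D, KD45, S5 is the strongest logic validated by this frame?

Serial (axiom D): yes — every world has a successor (e.g. s R s).
Euclidean (axiom 5): no — s R w and s R w, but not w R w.
Transitive (axiom 4): no — u R s and s R v, but not u R v.
Reflexive (axiom T): no — w is not related to itself.
So F validates K, D; KD45 would additionally require R to be Euclidean and transitive. The strongest is D.

D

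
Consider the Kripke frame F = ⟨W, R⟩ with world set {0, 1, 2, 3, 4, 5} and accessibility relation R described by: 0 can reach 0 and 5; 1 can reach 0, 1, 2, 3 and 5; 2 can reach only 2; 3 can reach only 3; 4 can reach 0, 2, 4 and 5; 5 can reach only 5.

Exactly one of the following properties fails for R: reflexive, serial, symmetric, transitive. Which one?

Reflexive: yes — every world is R-related to itself.
Serial: yes — every world has a successor (e.g. 0 R 0).
Symmetric: no — 0 R 5 but not 5 R 0.
Transitive: yes — every two-step R-path is closed by a direct edge.
Only symmetric fails.

symmetric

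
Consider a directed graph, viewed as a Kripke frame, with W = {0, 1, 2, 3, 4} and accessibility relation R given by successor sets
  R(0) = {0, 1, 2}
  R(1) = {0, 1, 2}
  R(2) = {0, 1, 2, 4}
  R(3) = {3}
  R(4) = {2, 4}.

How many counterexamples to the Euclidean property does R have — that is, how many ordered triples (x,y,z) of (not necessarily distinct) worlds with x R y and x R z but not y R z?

Enumerating: (2,0,4), (2,1,4), (2,4,0), (2,4,1).

4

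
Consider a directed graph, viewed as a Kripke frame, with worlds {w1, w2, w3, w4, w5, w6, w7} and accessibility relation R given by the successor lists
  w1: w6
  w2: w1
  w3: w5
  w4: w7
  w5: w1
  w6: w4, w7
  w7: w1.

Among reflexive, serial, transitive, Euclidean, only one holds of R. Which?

Reflexive: no — w1 is not related to itself.
Serial: yes — every world has a successor (e.g. w1 R w6).
Transitive: no — w1 R w6 and w6 R w4, but not w1 R w4.
Euclidean: no — w6 R w7 and w6 R w4, but not w7 R w4.
Only serial holds.

serial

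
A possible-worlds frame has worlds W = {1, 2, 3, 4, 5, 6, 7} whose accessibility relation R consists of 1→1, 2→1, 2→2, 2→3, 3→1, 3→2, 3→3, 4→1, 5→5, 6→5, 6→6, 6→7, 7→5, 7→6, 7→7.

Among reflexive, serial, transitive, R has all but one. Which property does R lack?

Reflexive: no — 4 is not related to itself.
Serial: yes — every world has a successor (e.g. 1 R 1).
Transitive: yes — every two-step R-path is closed by a direct edge.
Only reflexive fails.

reflexive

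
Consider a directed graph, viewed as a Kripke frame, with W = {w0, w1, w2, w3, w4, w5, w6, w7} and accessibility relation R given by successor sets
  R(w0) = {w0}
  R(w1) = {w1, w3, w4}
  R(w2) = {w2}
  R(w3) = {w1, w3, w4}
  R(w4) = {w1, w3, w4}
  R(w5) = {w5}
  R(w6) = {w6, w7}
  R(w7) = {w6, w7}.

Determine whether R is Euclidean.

Euclidean: yes — any two successors of a common world are R-related.

Yes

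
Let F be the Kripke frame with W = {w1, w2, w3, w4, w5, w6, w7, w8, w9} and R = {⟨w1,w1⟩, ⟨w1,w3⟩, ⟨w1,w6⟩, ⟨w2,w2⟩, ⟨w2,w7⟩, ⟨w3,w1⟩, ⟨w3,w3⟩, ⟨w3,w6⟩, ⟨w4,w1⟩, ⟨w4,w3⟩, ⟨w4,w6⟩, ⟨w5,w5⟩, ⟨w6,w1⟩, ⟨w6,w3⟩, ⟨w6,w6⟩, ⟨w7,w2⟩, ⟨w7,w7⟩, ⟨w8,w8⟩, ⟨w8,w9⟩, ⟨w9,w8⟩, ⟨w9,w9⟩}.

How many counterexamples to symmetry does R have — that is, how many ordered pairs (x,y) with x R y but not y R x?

Enumerating: (w4,w1), (w4,w3), (w4,w6).

3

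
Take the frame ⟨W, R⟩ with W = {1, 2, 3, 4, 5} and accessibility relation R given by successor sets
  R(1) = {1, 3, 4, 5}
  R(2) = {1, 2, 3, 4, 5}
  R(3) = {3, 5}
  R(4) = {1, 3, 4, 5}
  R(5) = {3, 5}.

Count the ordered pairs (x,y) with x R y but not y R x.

8

Enumerating: (1,3), (1,5), (2,1), (2,3), (2,4), (2,5), (4,3), (4,5).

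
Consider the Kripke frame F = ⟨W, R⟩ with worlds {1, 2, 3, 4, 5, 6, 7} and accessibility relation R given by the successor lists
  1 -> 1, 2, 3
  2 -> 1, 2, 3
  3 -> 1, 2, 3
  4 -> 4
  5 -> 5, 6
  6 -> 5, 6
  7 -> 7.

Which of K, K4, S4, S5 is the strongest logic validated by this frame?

S5

Transitive (axiom 4): yes — every two-step R-path is closed by a direct edge.
Reflexive (axiom T): yes — every world is R-related to itself.
Euclidean (axiom 5): yes — any two successors of a common world are R-related.
So F validates K, K4, S4, S5. The strongest is S5.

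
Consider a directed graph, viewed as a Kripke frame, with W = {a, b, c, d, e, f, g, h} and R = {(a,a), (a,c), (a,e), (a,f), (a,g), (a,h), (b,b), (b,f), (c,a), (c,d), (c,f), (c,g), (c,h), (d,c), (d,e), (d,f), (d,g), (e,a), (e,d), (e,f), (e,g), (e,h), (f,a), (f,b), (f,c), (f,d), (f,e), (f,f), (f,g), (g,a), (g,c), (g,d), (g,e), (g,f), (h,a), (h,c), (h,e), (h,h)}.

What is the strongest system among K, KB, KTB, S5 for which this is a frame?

KB

Symmetric (axiom B): yes — every pair in R has its reverse in R.
Reflexive (axiom T): no — c is not related to itself.
Euclidean (axiom 5): no — a R c and a R e, but not c R e.
So F validates K, KB; KTB would additionally require R to be reflexive. The strongest is KB.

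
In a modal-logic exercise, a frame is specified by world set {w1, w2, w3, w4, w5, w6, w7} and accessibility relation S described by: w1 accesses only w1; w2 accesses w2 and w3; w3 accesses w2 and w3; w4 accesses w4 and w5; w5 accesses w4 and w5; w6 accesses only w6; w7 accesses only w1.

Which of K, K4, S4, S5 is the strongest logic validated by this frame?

Transitive (axiom 4): yes — every two-step S-path is closed by a direct edge.
Reflexive (axiom T): no — w7 is not related to itself.
Euclidean (axiom 5): yes — any two successors of a common world are S-related.
So F validates K, K4; S4 would additionally require S to be reflexive. The strongest is K4.

K4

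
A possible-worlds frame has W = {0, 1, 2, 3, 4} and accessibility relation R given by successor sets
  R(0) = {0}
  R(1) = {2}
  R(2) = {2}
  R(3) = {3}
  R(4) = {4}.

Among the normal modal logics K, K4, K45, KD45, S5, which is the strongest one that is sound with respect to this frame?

KD45

Transitive (axiom 4): yes — every two-step R-path is closed by a direct edge.
Euclidean (axiom 5): yes — any two successors of a common world are R-related.
Serial (axiom D): yes — every world has a successor (e.g. 0 R 0).
Reflexive (axiom T): no — 1 is not related to itself.
So F validates K, K4, K45, KD45; S5 would additionally require R to be reflexive. The strongest is KD45.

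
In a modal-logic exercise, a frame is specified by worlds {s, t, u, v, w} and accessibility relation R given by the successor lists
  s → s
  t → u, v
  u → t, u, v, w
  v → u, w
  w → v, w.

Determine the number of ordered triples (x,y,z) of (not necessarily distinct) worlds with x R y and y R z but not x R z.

Enumerating: (t,u,t), (t,u,w), (t,v,w), (v,u,t), (v,u,v), (v,w,v), (w,v,u).

7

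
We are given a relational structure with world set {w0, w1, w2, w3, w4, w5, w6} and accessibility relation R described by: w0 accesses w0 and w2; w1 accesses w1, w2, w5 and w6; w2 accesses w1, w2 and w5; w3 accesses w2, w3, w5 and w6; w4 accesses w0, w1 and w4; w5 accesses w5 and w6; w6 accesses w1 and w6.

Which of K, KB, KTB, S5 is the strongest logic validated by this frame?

Symmetric (axiom B): no — w0 R w2 but not w2 R w0.
Reflexive (axiom T): yes — every world is R-related to itself.
Euclidean (axiom 5): no — w1 R w2 and w1 R w6, but not w2 R w6.
So F validates K; KB would additionally require R to be symmetric. The strongest is K.

K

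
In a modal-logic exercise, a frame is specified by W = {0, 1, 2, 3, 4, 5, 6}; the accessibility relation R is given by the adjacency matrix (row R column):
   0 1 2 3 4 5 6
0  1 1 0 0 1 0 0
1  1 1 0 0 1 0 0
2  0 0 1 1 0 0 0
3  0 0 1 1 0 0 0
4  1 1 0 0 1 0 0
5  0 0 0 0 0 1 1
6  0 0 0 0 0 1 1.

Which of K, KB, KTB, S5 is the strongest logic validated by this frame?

Symmetric (axiom B): yes — every pair in R has its reverse in R.
Reflexive (axiom T): yes — every world is R-related to itself.
Euclidean (axiom 5): yes — any two successors of a common world are R-related.
So F validates K, KB, KTB, S5. The strongest is S5.

S5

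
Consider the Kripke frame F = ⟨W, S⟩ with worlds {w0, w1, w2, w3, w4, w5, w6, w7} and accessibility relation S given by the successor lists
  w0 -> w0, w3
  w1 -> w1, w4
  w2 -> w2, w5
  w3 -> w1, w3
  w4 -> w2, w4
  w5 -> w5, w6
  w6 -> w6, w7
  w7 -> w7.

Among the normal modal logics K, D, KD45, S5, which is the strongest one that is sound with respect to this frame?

Serial (axiom D): yes — every world has a successor (e.g. w0 S w0).
Euclidean (axiom 5): no — w0 S w3 and w0 S w0, but not w3 S w0.
Transitive (axiom 4): no — w0 S w3 and w3 S w1, but not w0 S w1.
Reflexive (axiom T): yes — every world is S-related to itself.
So F validates K, D; KD45 would additionally require S to be Euclidean and transitive. The strongest is D.

D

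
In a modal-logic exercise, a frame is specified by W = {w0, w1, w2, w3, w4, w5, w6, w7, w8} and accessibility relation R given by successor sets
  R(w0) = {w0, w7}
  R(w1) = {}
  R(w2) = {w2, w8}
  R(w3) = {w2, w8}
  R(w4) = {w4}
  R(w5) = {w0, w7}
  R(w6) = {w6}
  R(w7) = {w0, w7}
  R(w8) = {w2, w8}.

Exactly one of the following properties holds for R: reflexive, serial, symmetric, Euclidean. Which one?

Reflexive: no — w1 is not related to itself.
Serial: no — w1 has no R-successor.
Symmetric: no — w3 R w2 but not w2 R w3.
Euclidean: yes — any two successors of a common world are R-related.
Only Euclidean holds.

Euclidean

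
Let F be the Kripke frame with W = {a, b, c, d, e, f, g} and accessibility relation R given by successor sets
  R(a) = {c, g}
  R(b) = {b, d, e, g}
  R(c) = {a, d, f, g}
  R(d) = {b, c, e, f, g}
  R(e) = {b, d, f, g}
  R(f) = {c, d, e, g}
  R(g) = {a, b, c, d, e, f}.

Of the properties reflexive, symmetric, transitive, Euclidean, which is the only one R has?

Reflexive: no — a is not related to itself.
Symmetric: yes — every pair in R has its reverse in R.
Transitive: no — a R c and c R d, but not a R d.
Euclidean: no — c R a and c R d, but not a R d.
Only symmetric holds.

symmetric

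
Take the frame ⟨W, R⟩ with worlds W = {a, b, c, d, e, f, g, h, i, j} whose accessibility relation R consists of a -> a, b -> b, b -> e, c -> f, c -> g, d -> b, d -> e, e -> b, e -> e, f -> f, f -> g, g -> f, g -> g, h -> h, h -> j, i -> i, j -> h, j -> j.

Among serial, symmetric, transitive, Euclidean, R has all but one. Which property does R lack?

symmetric

Serial: yes — every world has a successor (e.g. a R a).
Symmetric: no — c R f but not f R c.
Transitive: yes — every two-step R-path is closed by a direct edge.
Euclidean: yes — any two successors of a common world are R-related.
Only symmetric fails.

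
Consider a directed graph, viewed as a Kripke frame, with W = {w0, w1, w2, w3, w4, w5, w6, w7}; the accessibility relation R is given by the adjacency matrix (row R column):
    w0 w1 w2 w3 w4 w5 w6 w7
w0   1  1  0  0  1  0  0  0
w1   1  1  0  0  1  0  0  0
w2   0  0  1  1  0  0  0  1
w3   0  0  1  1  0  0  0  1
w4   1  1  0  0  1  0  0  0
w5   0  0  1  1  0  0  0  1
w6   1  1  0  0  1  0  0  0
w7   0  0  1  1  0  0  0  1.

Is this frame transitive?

Transitive: yes — every two-step R-path is closed by a direct edge.

Yes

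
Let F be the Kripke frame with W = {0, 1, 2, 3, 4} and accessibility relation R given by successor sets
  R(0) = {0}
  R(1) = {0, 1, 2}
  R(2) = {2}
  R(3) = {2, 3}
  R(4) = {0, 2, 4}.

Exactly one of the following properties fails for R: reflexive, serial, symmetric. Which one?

Reflexive: yes — every world is R-related to itself.
Serial: yes — every world has a successor (e.g. 0 R 0).
Symmetric: no — 1 R 0 but not 0 R 1.
Only symmetric fails.

symmetric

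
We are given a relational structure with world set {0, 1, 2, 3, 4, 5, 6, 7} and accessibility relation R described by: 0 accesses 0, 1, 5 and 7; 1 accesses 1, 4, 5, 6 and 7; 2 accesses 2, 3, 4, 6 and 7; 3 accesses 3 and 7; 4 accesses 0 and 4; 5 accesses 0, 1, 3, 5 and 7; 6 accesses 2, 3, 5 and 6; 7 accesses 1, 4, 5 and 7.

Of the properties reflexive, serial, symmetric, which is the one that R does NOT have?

Reflexive: yes — every world is R-related to itself.
Serial: yes — every world has a successor (e.g. 0 R 0).
Symmetric: no — 0 R 1 but not 1 R 0.
Only symmetric fails.

symmetric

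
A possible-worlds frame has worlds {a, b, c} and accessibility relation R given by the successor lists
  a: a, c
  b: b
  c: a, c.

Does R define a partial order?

Reflexive: yes — every world is R-related to itself.
Transitive: yes — every two-step R-path is closed by a direct edge.
Antisymmetric: no — a R c and c R a with a ≠ c.
So R is not a partial order.

No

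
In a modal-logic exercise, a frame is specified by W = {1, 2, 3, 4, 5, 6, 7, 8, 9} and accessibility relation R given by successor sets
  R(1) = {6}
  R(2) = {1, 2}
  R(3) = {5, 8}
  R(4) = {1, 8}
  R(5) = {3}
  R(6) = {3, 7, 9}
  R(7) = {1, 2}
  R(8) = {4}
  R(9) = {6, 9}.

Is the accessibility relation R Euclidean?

No

Euclidean: no — 3 R 5 and 3 R 8, but not 5 R 8.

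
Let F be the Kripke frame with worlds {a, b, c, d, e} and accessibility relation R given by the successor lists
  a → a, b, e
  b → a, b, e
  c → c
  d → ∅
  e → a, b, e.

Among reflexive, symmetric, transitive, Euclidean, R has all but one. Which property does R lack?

reflexive

Reflexive: no — d is not related to itself.
Symmetric: yes — every pair in R has its reverse in R.
Transitive: yes — every two-step R-path is closed by a direct edge.
Euclidean: yes — any two successors of a common world are R-related.
Only reflexive fails.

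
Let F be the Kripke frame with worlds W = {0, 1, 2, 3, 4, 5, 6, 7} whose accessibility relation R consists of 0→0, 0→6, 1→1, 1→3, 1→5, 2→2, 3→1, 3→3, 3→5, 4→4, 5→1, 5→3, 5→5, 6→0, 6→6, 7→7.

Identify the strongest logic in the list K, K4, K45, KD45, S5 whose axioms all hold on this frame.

S5

Transitive (axiom 4): yes — every two-step R-path is closed by a direct edge.
Euclidean (axiom 5): yes — any two successors of a common world are R-related.
Serial (axiom D): yes — every world has a successor (e.g. 0 R 0).
Reflexive (axiom T): yes — every world is R-related to itself.
So F validates K, K4, K45, KD45, S5. The strongest is S5.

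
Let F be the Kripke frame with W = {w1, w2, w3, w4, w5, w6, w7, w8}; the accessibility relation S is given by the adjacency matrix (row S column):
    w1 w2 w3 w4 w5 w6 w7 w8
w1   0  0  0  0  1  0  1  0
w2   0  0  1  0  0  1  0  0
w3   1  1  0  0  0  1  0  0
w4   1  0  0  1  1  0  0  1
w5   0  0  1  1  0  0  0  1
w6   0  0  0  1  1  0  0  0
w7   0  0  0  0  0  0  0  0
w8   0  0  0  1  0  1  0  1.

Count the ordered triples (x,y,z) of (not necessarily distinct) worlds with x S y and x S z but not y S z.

31

Enumerating: (w1,w5,w5), (w1,w5,w7), (w1,w7,w5), (w1,w7,w7), (w2,w3,w3), (w2,w6,w3), (w2,w6,w6), (w3,w1,w1), (w3,w1,w2), (w3,w1,w6), (w3,w2,w1), (w3,w2,w2), … and 19 more.
Total: 31.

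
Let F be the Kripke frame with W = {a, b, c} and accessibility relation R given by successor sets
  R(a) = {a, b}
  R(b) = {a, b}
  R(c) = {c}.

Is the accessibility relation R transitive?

Transitive: yes — every two-step R-path is closed by a direct edge.

Yes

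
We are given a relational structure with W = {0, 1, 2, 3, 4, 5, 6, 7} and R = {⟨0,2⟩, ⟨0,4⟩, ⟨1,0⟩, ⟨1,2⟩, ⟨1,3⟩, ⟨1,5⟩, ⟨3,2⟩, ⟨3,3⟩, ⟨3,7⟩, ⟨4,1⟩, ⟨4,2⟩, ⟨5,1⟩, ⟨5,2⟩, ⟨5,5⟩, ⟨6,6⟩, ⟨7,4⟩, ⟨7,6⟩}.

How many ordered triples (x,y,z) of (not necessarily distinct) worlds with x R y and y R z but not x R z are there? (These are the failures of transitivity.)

13

Enumerating: (0,4,1), (1,0,4), (1,3,7), (1,5,1), (3,7,4), (3,7,6), (4,1,0), (4,1,3), (4,1,5), (5,1,0), (5,1,3), (7,4,1), (7,4,2).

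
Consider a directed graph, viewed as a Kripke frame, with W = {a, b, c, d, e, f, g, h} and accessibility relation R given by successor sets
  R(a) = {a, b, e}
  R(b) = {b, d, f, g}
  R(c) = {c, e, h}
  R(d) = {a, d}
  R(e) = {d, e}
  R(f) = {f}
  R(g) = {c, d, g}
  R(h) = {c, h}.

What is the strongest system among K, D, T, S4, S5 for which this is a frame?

Serial (axiom D): yes — every world has a successor (e.g. a R a).
Reflexive (axiom T): yes — every world is R-related to itself.
Transitive (axiom 4): no — a R b and b R d, but not a R d.
Euclidean (axiom 5): no — a R b and a R e, but not b R e.
So F validates K, D, T; S4 would additionally require R to be transitive. The strongest is T.

T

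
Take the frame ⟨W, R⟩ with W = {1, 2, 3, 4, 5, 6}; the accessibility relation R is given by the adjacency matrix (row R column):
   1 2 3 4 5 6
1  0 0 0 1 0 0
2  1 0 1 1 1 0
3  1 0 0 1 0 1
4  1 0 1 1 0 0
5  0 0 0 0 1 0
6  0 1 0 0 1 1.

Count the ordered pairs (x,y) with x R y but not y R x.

Enumerating: (2,1), (2,3), (2,4), (2,5), (3,1), (3,6), (6,2), (6,5).

8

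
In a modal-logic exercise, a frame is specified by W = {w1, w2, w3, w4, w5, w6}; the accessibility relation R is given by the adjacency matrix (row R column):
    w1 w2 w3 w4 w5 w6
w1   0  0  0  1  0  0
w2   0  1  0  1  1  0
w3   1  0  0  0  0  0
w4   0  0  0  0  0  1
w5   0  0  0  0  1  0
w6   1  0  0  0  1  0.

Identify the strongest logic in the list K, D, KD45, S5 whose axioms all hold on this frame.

D

Serial (axiom D): yes — every world has a successor (e.g. w1 R w4).
Euclidean (axiom 5): no — w2 R w4 and w2 R w5, but not w4 R w5.
Transitive (axiom 4): no — w1 R w4 and w4 R w6, but not w1 R w6.
Reflexive (axiom T): no — w1 is not related to itself.
So F validates K, D; KD45 would additionally require R to be Euclidean and transitive. The strongest is D.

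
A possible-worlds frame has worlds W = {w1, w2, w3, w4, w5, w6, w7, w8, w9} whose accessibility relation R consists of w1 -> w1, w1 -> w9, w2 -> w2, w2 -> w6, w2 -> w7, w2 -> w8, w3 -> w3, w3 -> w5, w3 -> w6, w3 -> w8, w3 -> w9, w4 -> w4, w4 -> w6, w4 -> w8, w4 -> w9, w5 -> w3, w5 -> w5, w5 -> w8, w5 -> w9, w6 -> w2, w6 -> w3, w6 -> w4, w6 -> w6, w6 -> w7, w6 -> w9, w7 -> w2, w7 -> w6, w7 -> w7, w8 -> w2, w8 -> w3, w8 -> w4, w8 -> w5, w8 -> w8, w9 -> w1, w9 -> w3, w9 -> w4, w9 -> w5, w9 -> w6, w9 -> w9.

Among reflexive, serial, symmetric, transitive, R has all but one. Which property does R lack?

transitive

Reflexive: yes — every world is R-related to itself.
Serial: yes — every world has a successor (e.g. w1 R w1).
Symmetric: yes — every pair in R has its reverse in R.
Transitive: no — w1 R w9 and w9 R w3, but not w1 R w3.
Only transitive fails.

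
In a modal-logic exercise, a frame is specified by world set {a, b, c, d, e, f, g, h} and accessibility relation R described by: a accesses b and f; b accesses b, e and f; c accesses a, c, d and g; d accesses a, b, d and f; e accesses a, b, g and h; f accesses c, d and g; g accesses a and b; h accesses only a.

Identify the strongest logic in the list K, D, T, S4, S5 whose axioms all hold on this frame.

D

Serial (axiom D): yes — every world has a successor (e.g. a R b).
Reflexive (axiom T): no — a is not related to itself.
Transitive (axiom 4): no — a R b and b R e, but not a R e.
Euclidean (axiom 5): no — a R f and a R b, but not f R b.
So F validates K, D; T would additionally require R to be reflexive. The strongest is D.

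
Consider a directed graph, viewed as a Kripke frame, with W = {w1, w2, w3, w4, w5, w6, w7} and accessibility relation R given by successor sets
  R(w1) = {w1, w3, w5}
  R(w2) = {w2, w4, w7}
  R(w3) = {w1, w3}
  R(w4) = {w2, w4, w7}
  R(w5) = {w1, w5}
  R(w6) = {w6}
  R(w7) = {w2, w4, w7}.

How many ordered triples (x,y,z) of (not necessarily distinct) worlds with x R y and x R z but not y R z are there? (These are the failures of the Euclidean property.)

2

Enumerating: (w1,w3,w5), (w1,w5,w3).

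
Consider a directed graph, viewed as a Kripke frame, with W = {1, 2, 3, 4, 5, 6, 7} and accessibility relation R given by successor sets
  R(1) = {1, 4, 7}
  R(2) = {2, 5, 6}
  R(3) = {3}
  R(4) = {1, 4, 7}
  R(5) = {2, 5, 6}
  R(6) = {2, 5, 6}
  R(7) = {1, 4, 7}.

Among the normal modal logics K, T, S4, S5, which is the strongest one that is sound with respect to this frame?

S5

Reflexive (axiom T): yes — every world is R-related to itself.
Transitive (axiom 4): yes — every two-step R-path is closed by a direct edge.
Euclidean (axiom 5): yes — any two successors of a common world are R-related.
So F validates K, T, S4, S5. The strongest is S5.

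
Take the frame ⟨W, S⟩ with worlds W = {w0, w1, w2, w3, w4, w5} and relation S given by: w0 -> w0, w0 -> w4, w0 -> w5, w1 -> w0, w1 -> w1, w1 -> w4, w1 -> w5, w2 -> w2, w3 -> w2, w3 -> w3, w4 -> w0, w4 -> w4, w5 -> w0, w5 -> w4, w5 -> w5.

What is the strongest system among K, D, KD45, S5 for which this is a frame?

D

Serial (axiom D): yes — every world has a successor (e.g. w0 S w0).
Euclidean (axiom 5): no — w0 S w4 and w0 S w5, but not w4 S w5.
Transitive (axiom 4): no — w4 S w0 and w0 S w5, but not w4 S w5.
Reflexive (axiom T): yes — every world is S-related to itself.
So F validates K, D; KD45 would additionally require S to be Euclidean and transitive. The strongest is D.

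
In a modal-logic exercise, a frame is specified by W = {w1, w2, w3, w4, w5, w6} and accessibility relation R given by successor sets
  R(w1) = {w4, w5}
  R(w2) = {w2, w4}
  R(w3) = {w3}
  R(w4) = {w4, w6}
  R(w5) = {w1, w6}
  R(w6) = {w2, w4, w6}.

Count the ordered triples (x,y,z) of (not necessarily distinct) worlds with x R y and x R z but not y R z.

9

Enumerating: (w1,w4,w5), (w1,w5,w4), (w1,w5,w5), (w2,w4,w2), (w5,w1,w1), (w5,w1,w6), (w5,w6,w1), (w6,w2,w6), (w6,w4,w2).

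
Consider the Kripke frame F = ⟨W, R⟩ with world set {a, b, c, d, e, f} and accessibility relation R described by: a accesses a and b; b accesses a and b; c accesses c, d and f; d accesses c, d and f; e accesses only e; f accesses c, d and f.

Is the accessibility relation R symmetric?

Symmetric: yes — every pair in R has its reverse in R.

Yes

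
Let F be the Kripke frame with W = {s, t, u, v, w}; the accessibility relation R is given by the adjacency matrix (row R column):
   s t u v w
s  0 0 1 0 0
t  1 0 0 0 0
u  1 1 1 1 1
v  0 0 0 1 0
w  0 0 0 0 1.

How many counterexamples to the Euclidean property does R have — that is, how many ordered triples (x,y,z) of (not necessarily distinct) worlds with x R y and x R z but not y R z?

Enumerating: (t,s,s), (u,s,s), (u,s,t), (u,s,v), (u,s,w), (u,t,t), (u,t,u), (u,t,v), (u,t,w), (u,v,s), (u,v,t), (u,v,u), (u,v,w), (u,w,s), (u,w,t), (u,w,u), (u,w,v).

17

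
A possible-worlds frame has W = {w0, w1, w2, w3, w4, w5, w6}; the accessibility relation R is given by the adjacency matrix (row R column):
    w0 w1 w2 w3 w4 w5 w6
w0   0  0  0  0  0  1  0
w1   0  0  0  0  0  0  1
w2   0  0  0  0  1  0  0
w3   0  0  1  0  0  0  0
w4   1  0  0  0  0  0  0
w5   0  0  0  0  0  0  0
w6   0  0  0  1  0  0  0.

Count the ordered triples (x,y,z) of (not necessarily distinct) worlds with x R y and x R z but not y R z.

6

Enumerating: (w0,w5,w5), (w1,w6,w6), (w2,w4,w4), (w3,w2,w2), (w4,w0,w0), (w6,w3,w3).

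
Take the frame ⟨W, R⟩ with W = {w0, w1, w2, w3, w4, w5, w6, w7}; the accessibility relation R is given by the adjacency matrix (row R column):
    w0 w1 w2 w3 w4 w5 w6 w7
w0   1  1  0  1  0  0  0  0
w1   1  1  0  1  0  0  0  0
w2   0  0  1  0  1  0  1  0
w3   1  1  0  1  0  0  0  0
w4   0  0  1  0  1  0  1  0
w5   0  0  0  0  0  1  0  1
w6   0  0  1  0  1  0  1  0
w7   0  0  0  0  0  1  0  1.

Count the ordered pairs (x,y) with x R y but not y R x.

0

R is symmetric; there are no such tuples.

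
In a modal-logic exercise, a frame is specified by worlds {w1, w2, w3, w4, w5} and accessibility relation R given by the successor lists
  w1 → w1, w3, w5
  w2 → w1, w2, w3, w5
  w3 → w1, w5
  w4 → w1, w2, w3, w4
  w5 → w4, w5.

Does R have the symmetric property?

Symmetric: no — w1 R w5 but not w5 R w1.

No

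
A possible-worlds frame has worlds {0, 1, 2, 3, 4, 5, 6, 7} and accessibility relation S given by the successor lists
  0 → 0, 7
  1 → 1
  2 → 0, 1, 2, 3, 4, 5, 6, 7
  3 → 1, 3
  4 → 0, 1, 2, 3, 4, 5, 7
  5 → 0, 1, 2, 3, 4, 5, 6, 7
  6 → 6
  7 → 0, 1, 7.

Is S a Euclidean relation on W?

Euclidean: no — 2 S 0 and 2 S 1, but not 0 S 1.

No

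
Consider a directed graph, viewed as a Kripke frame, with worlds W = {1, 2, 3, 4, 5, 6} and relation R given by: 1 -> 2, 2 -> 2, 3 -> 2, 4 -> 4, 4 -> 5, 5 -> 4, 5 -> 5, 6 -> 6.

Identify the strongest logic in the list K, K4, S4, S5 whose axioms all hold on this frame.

Transitive (axiom 4): yes — every two-step R-path is closed by a direct edge.
Reflexive (axiom T): no — 1 is not related to itself.
Euclidean (axiom 5): yes — any two successors of a common world are R-related.
So F validates K, K4; S4 would additionally require R to be reflexive. The strongest is K4.

K4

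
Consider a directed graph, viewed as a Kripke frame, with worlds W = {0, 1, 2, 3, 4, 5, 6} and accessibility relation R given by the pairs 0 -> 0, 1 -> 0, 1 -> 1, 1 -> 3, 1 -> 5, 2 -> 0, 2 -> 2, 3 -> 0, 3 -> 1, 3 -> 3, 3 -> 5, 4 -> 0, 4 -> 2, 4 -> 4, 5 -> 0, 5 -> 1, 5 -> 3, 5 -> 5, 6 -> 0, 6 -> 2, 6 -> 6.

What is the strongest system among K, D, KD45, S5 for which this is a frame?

D

Serial (axiom D): yes — every world has a successor (e.g. 0 R 0).
Euclidean (axiom 5): no — 1 R 0 and 1 R 3, but not 0 R 3.
Transitive (axiom 4): yes — every two-step R-path is closed by a direct edge.
Reflexive (axiom T): yes — every world is R-related to itself.
So F validates K, D; KD45 would additionally require R to be Euclidean. The strongest is D.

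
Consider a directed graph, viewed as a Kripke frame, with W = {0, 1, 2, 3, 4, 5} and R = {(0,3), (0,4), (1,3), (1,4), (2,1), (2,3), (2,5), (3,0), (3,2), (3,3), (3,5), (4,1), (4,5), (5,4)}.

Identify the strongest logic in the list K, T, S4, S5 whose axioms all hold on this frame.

Reflexive (axiom T): no — 0 is not related to itself.
Transitive (axiom 4): no — 0 R 3 and 3 R 2, but not 0 R 2.
Euclidean (axiom 5): no — 0 R 3 and 0 R 4, but not 3 R 4.
So F validates K; T would additionally require R to be reflexive. The strongest is K.

K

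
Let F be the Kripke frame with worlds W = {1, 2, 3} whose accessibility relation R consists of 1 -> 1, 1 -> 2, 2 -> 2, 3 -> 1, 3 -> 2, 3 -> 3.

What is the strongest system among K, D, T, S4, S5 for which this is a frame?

S4

Serial (axiom D): yes — every world has a successor (e.g. 1 R 1).
Reflexive (axiom T): yes — every world is R-related to itself.
Transitive (axiom 4): yes — every two-step R-path is closed by a direct edge.
Euclidean (axiom 5): no — 3 R 2 and 3 R 1, but not 2 R 1.
So F validates K, D, T, S4; S5 would additionally require R to be Euclidean. The strongest is S4.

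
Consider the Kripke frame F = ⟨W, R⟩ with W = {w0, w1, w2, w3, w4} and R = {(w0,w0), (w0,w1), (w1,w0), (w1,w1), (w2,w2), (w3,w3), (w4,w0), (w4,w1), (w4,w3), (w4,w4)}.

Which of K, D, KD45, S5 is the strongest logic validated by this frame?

Serial (axiom D): yes — every world has a successor (e.g. w0 R w0).
Euclidean (axiom 5): no — w4 R w0 and w4 R w3, but not w0 R w3.
Transitive (axiom 4): yes — every two-step R-path is closed by a direct edge.
Reflexive (axiom T): yes — every world is R-related to itself.
So F validates K, D; KD45 would additionally require R to be Euclidean. The strongest is D.

D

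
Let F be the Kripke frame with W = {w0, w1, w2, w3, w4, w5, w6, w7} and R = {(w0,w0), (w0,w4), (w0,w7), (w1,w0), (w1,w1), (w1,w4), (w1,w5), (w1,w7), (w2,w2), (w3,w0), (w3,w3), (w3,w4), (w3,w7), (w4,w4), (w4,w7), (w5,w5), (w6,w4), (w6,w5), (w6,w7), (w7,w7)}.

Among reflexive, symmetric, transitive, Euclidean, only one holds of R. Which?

transitive

Reflexive: no — w6 is not related to itself.
Symmetric: no — w0 R w4 but not w4 R w0.
Transitive: yes — every two-step R-path is closed by a direct edge.
Euclidean: no — w0 R w7 and w0 R w4, but not w7 R w4.
Only transitive holds.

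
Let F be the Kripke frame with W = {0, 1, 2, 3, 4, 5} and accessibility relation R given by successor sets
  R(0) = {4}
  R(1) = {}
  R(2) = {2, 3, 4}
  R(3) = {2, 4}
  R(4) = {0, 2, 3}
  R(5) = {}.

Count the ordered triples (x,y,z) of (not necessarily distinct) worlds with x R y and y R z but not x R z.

Enumerating: (0,4,0), (0,4,2), (0,4,3), (2,4,0), (3,2,3), (3,4,0), (3,4,3), (4,0,4), (4,2,4), (4,3,4).

10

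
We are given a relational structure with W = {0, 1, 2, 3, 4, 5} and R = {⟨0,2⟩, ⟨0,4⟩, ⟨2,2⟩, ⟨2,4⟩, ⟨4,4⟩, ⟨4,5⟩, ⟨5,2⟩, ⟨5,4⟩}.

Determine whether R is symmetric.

No

Symmetric: no — 0 R 2 but not 2 R 0.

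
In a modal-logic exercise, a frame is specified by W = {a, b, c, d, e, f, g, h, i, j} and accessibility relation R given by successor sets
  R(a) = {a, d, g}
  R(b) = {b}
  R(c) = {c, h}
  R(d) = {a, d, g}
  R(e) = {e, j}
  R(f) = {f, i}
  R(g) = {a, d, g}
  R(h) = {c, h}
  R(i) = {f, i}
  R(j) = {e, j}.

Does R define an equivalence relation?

Reflexive: yes — every world is R-related to itself.
Symmetric: yes — every pair in R has its reverse in R.
Transitive: yes — every two-step R-path is closed by a direct edge.
So R is an equivalence relation.

Yes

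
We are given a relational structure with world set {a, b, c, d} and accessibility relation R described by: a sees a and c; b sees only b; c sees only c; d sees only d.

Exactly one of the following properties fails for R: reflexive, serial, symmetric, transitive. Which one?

Reflexive: yes — every world is R-related to itself.
Serial: yes — every world has a successor (e.g. a R a).
Symmetric: no — a R c but not c R a.
Transitive: yes — every two-step R-path is closed by a direct edge.
Only symmetric fails.

symmetric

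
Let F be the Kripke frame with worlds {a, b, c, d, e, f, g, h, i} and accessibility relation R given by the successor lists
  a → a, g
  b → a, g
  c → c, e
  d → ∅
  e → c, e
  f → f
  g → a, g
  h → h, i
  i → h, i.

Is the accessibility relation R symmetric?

No

Symmetric: no — b R a but not a R b.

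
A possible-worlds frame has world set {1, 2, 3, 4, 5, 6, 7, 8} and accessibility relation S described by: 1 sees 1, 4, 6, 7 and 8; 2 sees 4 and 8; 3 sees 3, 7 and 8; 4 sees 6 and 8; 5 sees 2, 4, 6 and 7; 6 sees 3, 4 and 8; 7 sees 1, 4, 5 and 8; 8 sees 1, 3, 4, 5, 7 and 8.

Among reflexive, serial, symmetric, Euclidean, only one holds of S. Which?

Reflexive: no — 2 is not related to itself.
Serial: yes — every world has a successor (e.g. 1 S 1).
Symmetric: no — 1 S 4 but not 4 S 1.
Euclidean: no — 1 S 4 and 1 S 7, but not 4 S 7.
Only serial holds.

serial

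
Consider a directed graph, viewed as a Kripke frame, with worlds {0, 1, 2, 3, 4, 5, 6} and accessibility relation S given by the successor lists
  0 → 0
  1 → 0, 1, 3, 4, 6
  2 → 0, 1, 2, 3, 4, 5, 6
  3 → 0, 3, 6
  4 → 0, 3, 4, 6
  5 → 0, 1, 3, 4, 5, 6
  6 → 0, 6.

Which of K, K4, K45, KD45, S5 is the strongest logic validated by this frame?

Transitive (axiom 4): yes — every two-step S-path is closed by a direct edge.
Euclidean (axiom 5): no — 1 S 0 and 1 S 3, but not 0 S 3.
Serial (axiom D): yes — every world has a successor (e.g. 0 S 0).
Reflexive (axiom T): yes — every world is S-related to itself.
So F validates K, K4; K45 would additionally require S to be Euclidean. The strongest is K4.

K4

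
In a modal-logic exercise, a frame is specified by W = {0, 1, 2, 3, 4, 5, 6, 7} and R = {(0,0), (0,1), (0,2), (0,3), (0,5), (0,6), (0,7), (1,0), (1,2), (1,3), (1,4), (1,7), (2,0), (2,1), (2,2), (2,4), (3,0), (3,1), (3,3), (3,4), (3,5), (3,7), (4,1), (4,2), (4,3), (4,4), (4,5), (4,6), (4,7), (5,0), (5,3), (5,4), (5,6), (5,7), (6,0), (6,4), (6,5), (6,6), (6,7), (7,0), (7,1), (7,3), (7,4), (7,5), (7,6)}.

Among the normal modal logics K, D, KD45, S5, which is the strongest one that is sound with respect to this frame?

Serial (axiom D): yes — every world has a successor (e.g. 0 R 0).
Euclidean (axiom 5): no — 0 R 1 and 0 R 5, but not 1 R 5.
Transitive (axiom 4): no — 0 R 1 and 1 R 4, but not 0 R 4.
Reflexive (axiom T): no — 1 is not related to itself.
So F validates K, D; KD45 would additionally require R to be Euclidean and transitive. The strongest is D.

D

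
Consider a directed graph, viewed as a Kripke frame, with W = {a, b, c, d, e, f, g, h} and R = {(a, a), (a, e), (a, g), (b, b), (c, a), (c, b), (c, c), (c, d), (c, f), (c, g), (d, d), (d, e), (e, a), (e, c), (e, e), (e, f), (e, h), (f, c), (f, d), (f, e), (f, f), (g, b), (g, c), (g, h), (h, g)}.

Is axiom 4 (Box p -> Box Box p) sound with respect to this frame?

Axiom 4 corresponds to the accessibility relation being transitive.
Transitive: no — a R e and e R c, but not a R c.

No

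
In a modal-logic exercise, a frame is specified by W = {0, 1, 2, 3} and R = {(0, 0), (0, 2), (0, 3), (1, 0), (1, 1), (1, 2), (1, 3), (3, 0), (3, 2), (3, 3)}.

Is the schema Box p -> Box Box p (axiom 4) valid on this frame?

By correspondence theory, 4 is valid on a frame iff R is transitive.
Transitive: yes — every two-step R-path is closed by a direct edge.

Yes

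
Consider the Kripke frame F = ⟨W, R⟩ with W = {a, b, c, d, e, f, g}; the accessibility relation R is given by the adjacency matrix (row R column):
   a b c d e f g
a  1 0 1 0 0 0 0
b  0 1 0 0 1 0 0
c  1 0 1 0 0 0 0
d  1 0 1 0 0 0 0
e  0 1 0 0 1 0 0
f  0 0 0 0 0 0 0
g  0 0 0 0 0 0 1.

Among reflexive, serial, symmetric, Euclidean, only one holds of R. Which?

Euclidean

Reflexive: no — d is not related to itself.
Serial: no — f has no R-successor.
Symmetric: no — d R a but not a R d.
Euclidean: yes — any two successors of a common world are R-related.
Only Euclidean holds.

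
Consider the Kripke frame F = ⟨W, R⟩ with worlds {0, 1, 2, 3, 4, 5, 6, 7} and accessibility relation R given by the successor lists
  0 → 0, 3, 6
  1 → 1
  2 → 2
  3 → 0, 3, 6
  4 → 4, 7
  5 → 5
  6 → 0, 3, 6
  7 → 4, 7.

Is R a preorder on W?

Reflexive: yes — every world is R-related to itself.
Transitive: yes — every two-step R-path is closed by a direct edge.
So R is a preorder.

Yes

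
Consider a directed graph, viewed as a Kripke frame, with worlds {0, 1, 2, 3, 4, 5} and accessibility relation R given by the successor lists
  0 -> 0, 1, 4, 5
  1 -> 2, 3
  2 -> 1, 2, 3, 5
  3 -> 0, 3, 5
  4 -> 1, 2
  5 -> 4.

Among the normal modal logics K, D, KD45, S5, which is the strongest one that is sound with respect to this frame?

D

Serial (axiom D): yes — every world has a successor (e.g. 0 R 0).
Euclidean (axiom 5): no — 0 R 1 and 0 R 4, but not 1 R 4.
Transitive (axiom 4): no — 0 R 1 and 1 R 2, but not 0 R 2.
Reflexive (axiom T): no — 1 is not related to itself.
So F validates K, D; KD45 would additionally require R to be Euclidean and transitive. The strongest is D.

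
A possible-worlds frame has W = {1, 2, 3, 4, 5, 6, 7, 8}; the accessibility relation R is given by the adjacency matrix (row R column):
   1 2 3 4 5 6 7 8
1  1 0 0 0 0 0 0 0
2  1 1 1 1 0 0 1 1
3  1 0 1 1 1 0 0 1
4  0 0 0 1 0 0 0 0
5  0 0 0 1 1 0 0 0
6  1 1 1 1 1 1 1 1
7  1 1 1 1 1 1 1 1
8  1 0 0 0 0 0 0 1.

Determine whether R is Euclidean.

Euclidean: no — 2 R 1 and 2 R 3, but not 1 R 3.

No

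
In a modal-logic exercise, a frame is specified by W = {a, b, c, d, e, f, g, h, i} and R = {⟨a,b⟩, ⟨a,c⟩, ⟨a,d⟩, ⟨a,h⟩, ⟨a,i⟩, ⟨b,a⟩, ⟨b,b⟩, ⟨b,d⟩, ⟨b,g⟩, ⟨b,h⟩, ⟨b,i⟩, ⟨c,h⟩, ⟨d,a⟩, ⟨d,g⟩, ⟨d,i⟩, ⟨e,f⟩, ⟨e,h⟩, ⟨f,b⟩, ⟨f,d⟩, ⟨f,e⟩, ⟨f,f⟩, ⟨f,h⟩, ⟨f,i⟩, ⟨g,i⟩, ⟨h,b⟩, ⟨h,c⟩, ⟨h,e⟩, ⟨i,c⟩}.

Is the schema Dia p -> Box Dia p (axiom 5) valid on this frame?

No

Axiom 5 corresponds to the accessibility relation being Euclidean.
Euclidean: no — a R b and a R c, but not b R c.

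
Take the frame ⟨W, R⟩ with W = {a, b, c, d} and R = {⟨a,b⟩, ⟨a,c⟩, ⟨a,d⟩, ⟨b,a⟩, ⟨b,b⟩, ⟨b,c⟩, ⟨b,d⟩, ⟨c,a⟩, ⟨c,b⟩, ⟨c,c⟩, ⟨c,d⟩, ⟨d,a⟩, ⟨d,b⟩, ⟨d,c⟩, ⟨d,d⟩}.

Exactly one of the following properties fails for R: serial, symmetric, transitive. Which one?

transitive

Serial: yes — every world has a successor (e.g. a R b).
Symmetric: yes — every pair in R has its reverse in R.
Transitive: no — a R b and b R a, but not a R a.
Only transitive fails.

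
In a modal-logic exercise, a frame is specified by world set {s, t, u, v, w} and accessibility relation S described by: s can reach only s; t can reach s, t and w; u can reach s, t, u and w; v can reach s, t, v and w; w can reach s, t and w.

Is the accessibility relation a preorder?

Reflexive: yes — every world is S-related to itself.
Transitive: yes — every two-step S-path is closed by a direct edge.
So S is a preorder.

Yes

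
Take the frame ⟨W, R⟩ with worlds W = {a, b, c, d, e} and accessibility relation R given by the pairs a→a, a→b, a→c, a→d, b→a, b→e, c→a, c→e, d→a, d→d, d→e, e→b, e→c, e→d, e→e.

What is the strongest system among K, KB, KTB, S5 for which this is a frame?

KB

Symmetric (axiom B): yes — every pair in R has its reverse in R.
Reflexive (axiom T): no — b is not related to itself.
Euclidean (axiom 5): no — a R b and a R c, but not b R c.
So F validates K, KB; KTB would additionally require R to be reflexive. The strongest is KB.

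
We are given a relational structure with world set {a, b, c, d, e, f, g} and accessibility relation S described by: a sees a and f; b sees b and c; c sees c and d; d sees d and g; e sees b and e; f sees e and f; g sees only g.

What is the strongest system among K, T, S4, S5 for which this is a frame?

Reflexive (axiom T): yes — every world is S-related to itself.
Transitive (axiom 4): no — a S f and f S e, but not a S e.
Euclidean (axiom 5): no — a S f and a S a, but not f S a.
So F validates K, T; S4 would additionally require S to be transitive. The strongest is T.

T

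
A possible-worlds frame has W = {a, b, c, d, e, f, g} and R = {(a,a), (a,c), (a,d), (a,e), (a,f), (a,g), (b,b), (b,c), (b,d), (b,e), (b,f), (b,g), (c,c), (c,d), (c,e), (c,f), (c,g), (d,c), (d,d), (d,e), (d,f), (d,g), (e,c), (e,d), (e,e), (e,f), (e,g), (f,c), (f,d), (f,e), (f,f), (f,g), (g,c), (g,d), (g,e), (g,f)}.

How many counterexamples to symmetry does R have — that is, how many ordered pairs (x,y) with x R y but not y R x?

10

Enumerating: (a,c), (a,d), (a,e), (a,f), (a,g), (b,c), (b,d), (b,e), (b,f), (b,g).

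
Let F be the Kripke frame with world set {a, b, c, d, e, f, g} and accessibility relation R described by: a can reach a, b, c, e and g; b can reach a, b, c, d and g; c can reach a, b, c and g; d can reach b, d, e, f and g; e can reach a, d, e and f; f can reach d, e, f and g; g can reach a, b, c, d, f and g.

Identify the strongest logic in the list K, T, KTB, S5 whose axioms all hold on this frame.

Reflexive (axiom T): yes — every world is R-related to itself.
Symmetric (axiom B): yes — every pair in R has its reverse in R.
Euclidean (axiom 5): no — a R b and a R e, but not b R e.
So F validates K, T, KTB; S5 would additionally require R to be Euclidean. The strongest is KTB.

KTB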